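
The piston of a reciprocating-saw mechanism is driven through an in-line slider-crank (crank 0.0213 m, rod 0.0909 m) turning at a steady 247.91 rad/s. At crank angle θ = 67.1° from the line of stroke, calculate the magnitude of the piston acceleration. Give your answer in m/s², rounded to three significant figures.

ω = 247.9 rad/s
x(θ) = r cosθ + √(L² − r² sin²θ); with ω constant, a = ω²·d²x/dθ².
d²x/dθ² = −r cosθ − r²(cos2θ)/√u − r⁴ sin²2θ/(4u^{3/2}),  u = L² − r² sin²θ = 0.00787782 m².
Substituting r = 0.0213 m, L = 0.0909 m, θ = 67.1°: d²x/dθ² = -0.0047625 m.
a = ω²·d²x/dθ² = (247.9)²·(-0.0047625) = -292.7 m/s²;  |a| = 292.7 m/s².

293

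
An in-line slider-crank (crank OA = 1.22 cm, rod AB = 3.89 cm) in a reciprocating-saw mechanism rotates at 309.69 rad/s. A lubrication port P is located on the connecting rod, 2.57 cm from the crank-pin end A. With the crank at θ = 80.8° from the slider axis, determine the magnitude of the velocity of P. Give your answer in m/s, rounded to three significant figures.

ω = 309.7 rad/s.  Crank-pin speed |V_A| = rω = 3.7782 m/s, perpendicular to OA.
Rod angle: sinφ = −(r/L) sinθ ⇒ φ = -18.035°; ω_rod = −rω cosθ/√(L²−r²sin²θ) = -16.331 rad/s.
V_P = V_A + ω_rod × AP, with AP = 0.0257 m along the rod.
Components: V_Px = −rω sinθ − a·ω_rod·sinφ = -3.8596 m/s;  V_Py = rω cosθ + a·ω_rod·cosφ = +0.20498 m/s.
|V_P| = √(V_Px² + V_Py²) = 3.865 m/s.

3.86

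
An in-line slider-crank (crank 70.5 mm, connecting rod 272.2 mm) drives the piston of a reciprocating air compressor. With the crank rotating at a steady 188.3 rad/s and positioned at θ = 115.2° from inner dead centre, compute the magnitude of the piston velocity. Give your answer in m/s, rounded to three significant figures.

10.6

ω = 188.3 rad/s
For an in-line slider-crank, x = r cosθ + √(L² − r² sin²θ), so v = −rω sinθ·[1 + r cosθ/√(L² − r² sin²θ)].
With r = 0.0705 m, L = 0.2722 m, θ = 115.2°: √(L² − r² sin²θ) = 0.26462 m.
v = −0.0705·188.3·0.90483·[1 + 0.0705·-0.42578/0.26462] = -10.649 m/s.
|v| = 10.649 m/s.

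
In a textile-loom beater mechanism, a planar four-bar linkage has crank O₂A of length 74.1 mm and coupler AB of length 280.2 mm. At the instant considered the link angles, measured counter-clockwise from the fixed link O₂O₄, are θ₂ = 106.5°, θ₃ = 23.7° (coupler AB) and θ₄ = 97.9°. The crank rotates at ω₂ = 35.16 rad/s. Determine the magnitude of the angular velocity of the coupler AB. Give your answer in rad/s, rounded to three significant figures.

1.45

ω₂ = 35.16 rad/s
Differentiating the loop-closure r₂e^{iθ₂}+r₃e^{iθ₃}=r₁+r₄e^{iθ₄} gives r₂ω₂e^{iθ₂}+r₃ω₃e^{iθ₃}=r₄ω₄e^{iθ₄}.
Eliminating the other unknown: ω₃ = r₂ω₂ sin(θ₄−θ₂) / [r₃ sin(θ₃−θ₄)].
Numerator sine = -0.14954; denominator sine = -0.96222.
Result = 0.0741·35.16·(-0.14954) / (0.2802·(-0.96222)) = +1.445 rad/s; magnitude 1.445 rad/s.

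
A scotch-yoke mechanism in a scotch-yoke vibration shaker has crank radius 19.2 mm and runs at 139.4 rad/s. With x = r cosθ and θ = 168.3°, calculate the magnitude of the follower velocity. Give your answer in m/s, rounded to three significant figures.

ω = 139.4 rad/s
x = r cosθ ⇒ ẋ = −rω sinθ.
|v| = rω|sinθ| = 0.0192·139.4·|sin 168.3°| = 0.54276 m/s.

0.543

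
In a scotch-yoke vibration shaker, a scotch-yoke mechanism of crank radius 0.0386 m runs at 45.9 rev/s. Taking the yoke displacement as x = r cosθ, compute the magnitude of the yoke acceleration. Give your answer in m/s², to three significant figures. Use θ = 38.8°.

2500

ω = 288.4 rad/s (from 45.9 rev/s).
x = r cosθ ⇒ ẍ = −rω² cosθ (ω constant).
|a| = rω²|cosθ| = 0.0386·(288.4)²·|cos 38.8°| = 2502.1 m/s².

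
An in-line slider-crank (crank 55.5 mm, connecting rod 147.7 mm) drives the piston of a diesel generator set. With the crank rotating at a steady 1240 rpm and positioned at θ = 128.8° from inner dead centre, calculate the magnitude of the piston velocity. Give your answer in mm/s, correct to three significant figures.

4230

ω = 2π·1240/60 = 129.9 rad/s
For an in-line slider-crank, x = r cosθ + √(L² − r² sin²θ), so v = −rω sinθ·[1 + r cosθ/√(L² − r² sin²θ)].
With r = 0.0555 m, L = 0.1477 m, θ = 128.8°: √(L² − r² sin²θ) = 0.14122 m.
v = −0.0555·129.9·0.77934·[1 + 0.0555·-0.62660/0.14122] = -4.2335 m/s.
|v| = 4.2335 m/s = 4233.5 mm/s.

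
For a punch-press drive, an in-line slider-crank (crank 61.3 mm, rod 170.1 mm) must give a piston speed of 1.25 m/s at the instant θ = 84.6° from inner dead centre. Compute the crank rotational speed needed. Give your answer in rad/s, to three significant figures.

For an in-line slider-crank, |v_piston| = rω|sinθ|·[1 + r cosθ/√(L² − r² sin²θ)].
With r = 0.0613 m, L = 0.1701 m, θ = 84.6°: the bracketed kinematic factor |dx/dθ| = 0.063245 m.
ω = v/|dx/dθ| = 1.25/0.063245 = 19.764 rad/s.

19.8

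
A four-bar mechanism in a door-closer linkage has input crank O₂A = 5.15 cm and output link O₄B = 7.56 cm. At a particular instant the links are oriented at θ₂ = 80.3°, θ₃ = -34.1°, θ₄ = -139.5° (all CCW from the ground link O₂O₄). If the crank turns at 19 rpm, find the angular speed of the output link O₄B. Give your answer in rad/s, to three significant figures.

ω₂ = 1.99 rad/s (from 19 rpm).
Differentiating the loop-closure r₂e^{iθ₂}+r₃e^{iθ₃}=r₁+r₄e^{iθ₄} gives r₂ω₂e^{iθ₂}+r₃ω₃e^{iθ₃}=r₄ω₄e^{iθ₄}.
Eliminating the other unknown: ω₄ = r₂ω₂ sin(θ₂−θ₃) / [r₄ sin(θ₄−θ₃)].
Numerator sine = +0.91068; denominator sine = -0.96410.
Result = 0.0515·1.99·(+0.91068) / (0.0756·(-0.96410)) = -1.2803 rad/s; magnitude 1.2803 rad/s.

1.28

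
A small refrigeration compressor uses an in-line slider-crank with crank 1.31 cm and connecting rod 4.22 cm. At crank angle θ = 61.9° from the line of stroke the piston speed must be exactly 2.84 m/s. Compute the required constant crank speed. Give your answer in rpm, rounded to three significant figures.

2040

For an in-line slider-crank, |v_piston| = rω|sinθ|·[1 + r cosθ/√(L² − r² sin²θ)].
With r = 0.0131 m, L = 0.0422 m, θ = 61.9°: the bracketed kinematic factor |dx/dθ| = 0.013313 m.
ω = v/|dx/dθ| = 2.84/0.013313 = 213.33 rad/s.
N = 60ω/(2π) = 2037.2 rpm.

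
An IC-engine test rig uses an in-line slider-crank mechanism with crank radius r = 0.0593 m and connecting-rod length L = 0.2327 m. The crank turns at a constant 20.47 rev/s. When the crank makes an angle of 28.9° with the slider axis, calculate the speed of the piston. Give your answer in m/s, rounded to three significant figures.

4.51

ω = 2π·20.5 = 128.6 rad/s
For an in-line slider-crank, x = r cosθ + √(L² − r² sin²θ), so v = −rω sinθ·[1 + r cosθ/√(L² − r² sin²θ)].
With r = 0.0593 m, L = 0.2327 m, θ = 28.9°: √(L² − r² sin²θ) = 0.23093 m.
v = −0.0593·128.6·0.48328·[1 + 0.0593·0.87546/0.23093] = -4.5146 m/s.
|v| = 4.5146 m/s.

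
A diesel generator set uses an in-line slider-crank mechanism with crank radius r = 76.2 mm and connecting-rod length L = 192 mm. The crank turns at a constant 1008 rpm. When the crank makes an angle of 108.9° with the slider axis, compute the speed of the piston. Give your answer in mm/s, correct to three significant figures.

6550

ω = 2π·1008/60 = 105.6 rad/s
For an in-line slider-crank, x = r cosθ + √(L² − r² sin²θ), so v = −rω sinθ·[1 + r cosθ/√(L² − r² sin²θ)].
With r = 0.0762 m, L = 0.192 m, θ = 108.9°: √(L² − r² sin²θ) = 0.17795 m.
v = −0.0762·105.6·0.94609·[1 + 0.0762·-0.32392/0.17795] = -6.5543 m/s.
|v| = 6.5543 m/s = 6554.3 mm/s.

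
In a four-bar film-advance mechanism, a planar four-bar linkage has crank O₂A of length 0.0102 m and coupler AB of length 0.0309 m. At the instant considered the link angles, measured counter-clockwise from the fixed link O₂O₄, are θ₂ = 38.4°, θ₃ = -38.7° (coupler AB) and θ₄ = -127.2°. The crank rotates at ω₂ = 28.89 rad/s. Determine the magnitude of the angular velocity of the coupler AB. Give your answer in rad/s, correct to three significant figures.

ω₂ = 28.89 rad/s
Differentiating the loop-closure r₂e^{iθ₂}+r₃e^{iθ₃}=r₁+r₄e^{iθ₄} gives r₂ω₂e^{iθ₂}+r₃ω₃e^{iθ₃}=r₄ω₄e^{iθ₄}.
Eliminating the other unknown: ω₃ = r₂ω₂ sin(θ₄−θ₂) / [r₃ sin(θ₃−θ₄)].
Numerator sine = -0.24869; denominator sine = +0.99966.
Result = 0.0102·28.89·(-0.24869) / (0.0309·(+0.99966)) = -2.3724 rad/s; magnitude 2.3724 rad/s.

2.37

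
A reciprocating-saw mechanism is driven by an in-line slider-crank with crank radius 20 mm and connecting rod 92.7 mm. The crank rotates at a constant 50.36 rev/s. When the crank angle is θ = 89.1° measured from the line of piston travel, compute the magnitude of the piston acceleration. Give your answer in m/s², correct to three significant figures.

ω = 2π·50.4 = 316.4 rad/s
x(θ) = r cosθ + √(L² − r² sin²θ); with ω constant, a = ω²·d²x/dθ².
d²x/dθ² = −r cosθ − r²(cos2θ)/√u − r⁴ sin²2θ/(4u^{3/2}),  u = L² − r² sin²θ = 0.00819339 m².
Substituting r = 0.02 m, L = 0.0927 m, θ = 89.1°: d²x/dθ² = +0.0041027 m.
a = ω²·d²x/dθ² = (316.4)²·(+0.0041027) = +410.77 m/s²;  |a| = 410.77 m/s².

411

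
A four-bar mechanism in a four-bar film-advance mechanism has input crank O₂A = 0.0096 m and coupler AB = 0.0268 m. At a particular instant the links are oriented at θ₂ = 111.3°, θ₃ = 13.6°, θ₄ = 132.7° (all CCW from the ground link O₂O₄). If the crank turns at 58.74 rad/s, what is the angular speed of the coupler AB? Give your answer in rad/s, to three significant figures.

8.79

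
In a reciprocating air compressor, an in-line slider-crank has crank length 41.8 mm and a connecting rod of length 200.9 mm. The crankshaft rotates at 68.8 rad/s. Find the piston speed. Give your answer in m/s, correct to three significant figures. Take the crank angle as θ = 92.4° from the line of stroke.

ω = 68.8 rad/s
For an in-line slider-crank, x = r cosθ + √(L² − r² sin²θ), so v = −rω sinθ·[1 + r cosθ/√(L² − r² sin²θ)].
With r = 0.0418 m, L = 0.2009 m, θ = 92.4°: √(L² − r² sin²θ) = 0.19651 m.
v = −0.0418·68.8·0.99912·[1 + 0.0418·-0.04188/0.19651] = -2.8477 m/s.
|v| = 2.8477 m/s.

2.85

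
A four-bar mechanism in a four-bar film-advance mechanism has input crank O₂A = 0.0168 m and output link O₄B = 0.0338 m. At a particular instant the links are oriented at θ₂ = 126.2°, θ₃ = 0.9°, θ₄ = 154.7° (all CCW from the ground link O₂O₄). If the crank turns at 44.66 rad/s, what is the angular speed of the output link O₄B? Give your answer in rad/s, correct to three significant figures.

ω₂ = 44.66 rad/s
Differentiating the loop-closure r₂e^{iθ₂}+r₃e^{iθ₃}=r₁+r₄e^{iθ₄} gives r₂ω₂e^{iθ₂}+r₃ω₃e^{iθ₃}=r₄ω₄e^{iθ₄}.
Eliminating the other unknown: ω₄ = r₂ω₂ sin(θ₂−θ₃) / [r₄ sin(θ₄−θ₃)].
Numerator sine = +0.81614; denominator sine = +0.44151.
Result = 0.0168·44.66·(+0.81614) / (0.0338·(+0.44151)) = +41.033 rad/s; magnitude 41.033 rad/s.

41.0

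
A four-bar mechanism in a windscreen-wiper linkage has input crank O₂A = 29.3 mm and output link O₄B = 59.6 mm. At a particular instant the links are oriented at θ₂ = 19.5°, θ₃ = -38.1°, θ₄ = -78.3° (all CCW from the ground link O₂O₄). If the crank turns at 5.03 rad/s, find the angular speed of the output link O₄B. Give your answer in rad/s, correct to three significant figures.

ω₂ = 5.03 rad/s
Differentiating the loop-closure r₂e^{iθ₂}+r₃e^{iθ₃}=r₁+r₄e^{iθ₄} gives r₂ω₂e^{iθ₂}+r₃ω₃e^{iθ₃}=r₄ω₄e^{iθ₄}.
Eliminating the other unknown: ω₄ = r₂ω₂ sin(θ₂−θ₃) / [r₄ sin(θ₄−θ₃)].
Numerator sine = +0.84433; denominator sine = -0.64546.
Result = 0.0293·5.03·(+0.84433) / (0.0596·(-0.64546)) = -3.2347 rad/s; magnitude 3.2347 rad/s.

3.23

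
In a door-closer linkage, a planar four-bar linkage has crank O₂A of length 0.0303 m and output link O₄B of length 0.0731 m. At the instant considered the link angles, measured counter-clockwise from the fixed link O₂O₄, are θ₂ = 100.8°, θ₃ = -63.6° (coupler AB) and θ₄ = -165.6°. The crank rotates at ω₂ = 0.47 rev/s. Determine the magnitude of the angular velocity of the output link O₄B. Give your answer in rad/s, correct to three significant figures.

ω₂ = 2.953 rad/s (from 0.47 rev/s).
Differentiating the loop-closure r₂e^{iθ₂}+r₃e^{iθ₃}=r₁+r₄e^{iθ₄} gives r₂ω₂e^{iθ₂}+r₃ω₃e^{iθ₃}=r₄ω₄e^{iθ₄}.
Eliminating the other unknown: ω₄ = r₂ω₂ sin(θ₂−θ₃) / [r₄ sin(θ₄−θ₃)].
Numerator sine = +0.26892; denominator sine = -0.97815.
Result = 0.0303·2.953·(+0.26892) / (0.0731·(-0.97815)) = -0.33653 rad/s; magnitude 0.33653 rad/s.

0.337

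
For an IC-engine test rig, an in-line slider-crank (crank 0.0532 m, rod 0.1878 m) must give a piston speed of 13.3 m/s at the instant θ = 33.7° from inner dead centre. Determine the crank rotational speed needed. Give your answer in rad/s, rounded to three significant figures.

For an in-line slider-crank, |v_piston| = rω|sinθ|·[1 + r cosθ/√(L² − r² sin²θ)].
With r = 0.0532 m, L = 0.1878 m, θ = 33.7°: the bracketed kinematic factor |dx/dθ| = 0.036562 m.
ω = v/|dx/dθ| = 13.3/0.036562 = 363.77 rad/s.

364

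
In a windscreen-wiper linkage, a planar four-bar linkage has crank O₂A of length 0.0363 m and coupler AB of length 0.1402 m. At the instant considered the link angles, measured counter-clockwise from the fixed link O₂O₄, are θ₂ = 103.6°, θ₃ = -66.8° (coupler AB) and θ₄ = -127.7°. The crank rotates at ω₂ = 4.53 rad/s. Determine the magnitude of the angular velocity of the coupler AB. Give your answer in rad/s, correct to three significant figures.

ω₂ = 4.53 rad/s
Differentiating the loop-closure r₂e^{iθ₂}+r₃e^{iθ₃}=r₁+r₄e^{iθ₄} gives r₂ω₂e^{iθ₂}+r₃ω₃e^{iθ₃}=r₄ω₄e^{iθ₄}.
Eliminating the other unknown: ω₃ = r₂ω₂ sin(θ₄−θ₂) / [r₃ sin(θ₃−θ₄)].
Numerator sine = +0.78043; denominator sine = +0.87377.
Result = 0.0363·4.53·(+0.78043) / (0.1402·(+0.87377)) = +1.0476 rad/s; magnitude 1.0476 rad/s.

1.05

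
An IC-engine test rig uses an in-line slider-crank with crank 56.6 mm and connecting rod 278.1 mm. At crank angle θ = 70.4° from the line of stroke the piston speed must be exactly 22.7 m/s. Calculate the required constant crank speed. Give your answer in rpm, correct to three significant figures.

3800

For an in-line slider-crank, |v_piston| = rω|sinθ|·[1 + r cosθ/√(L² − r² sin²θ)].
With r = 0.0566 m, L = 0.2781 m, θ = 70.4°: the bracketed kinematic factor |dx/dθ| = 0.05703 m.
ω = v/|dx/dθ| = 22.7/0.05703 = 398.04 rad/s.
N = 60ω/(2π) = 3801 rpm.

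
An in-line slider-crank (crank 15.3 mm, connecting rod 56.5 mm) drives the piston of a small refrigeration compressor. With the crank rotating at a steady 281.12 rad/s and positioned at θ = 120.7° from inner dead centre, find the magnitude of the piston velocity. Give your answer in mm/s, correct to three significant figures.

3170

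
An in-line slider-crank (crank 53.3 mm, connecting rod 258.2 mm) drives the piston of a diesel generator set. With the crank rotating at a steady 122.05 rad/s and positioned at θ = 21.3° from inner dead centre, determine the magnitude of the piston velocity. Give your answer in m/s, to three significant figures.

ω = 122 rad/s
For an in-line slider-crank, x = r cosθ + √(L² − r² sin²θ), so v = −rω sinθ·[1 + r cosθ/√(L² − r² sin²θ)].
With r = 0.0533 m, L = 0.2582 m, θ = 21.3°: √(L² − r² sin²θ) = 0.25747 m.
v = −0.0533·122·0.36325·[1 + 0.0533·0.93169/0.25747] = -2.8188 m/s.
|v| = 2.8188 m/s.

2.82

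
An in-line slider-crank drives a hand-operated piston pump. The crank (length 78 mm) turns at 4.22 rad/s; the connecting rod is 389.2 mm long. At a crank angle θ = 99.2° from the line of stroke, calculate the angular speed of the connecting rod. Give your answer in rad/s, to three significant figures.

ω = 4.22 rad/s
The rod makes angle φ with the slider axis where L sinφ = r sinθ; differentiating, L cosφ·φ̇ = r ω cosθ.
L cosφ = √(L² − r² sin²θ) = 0.38151 m.
|ω_rod| = r ω |cosθ| / √(L² − r² sin²θ) = 0.078·4.22·0.15988/0.38151 = 0.13794 rad/s.

0.138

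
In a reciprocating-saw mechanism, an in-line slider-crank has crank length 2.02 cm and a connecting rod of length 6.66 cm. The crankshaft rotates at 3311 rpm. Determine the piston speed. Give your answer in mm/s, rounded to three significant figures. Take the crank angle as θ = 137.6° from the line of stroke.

ω = 2π·3311/60 = 346.7 rad/s
For an in-line slider-crank, x = r cosθ + √(L² − r² sin²θ), so v = −rω sinθ·[1 + r cosθ/√(L² − r² sin²θ)].
With r = 0.0202 m, L = 0.0666 m, θ = 137.6°: √(L² − r² sin²θ) = 0.065192 m.
v = −0.0202·346.7·0.67430·[1 + 0.0202·-0.73846/0.065192] = -3.6421 m/s.
|v| = 3.6421 m/s = 3642.1 mm/s.

3640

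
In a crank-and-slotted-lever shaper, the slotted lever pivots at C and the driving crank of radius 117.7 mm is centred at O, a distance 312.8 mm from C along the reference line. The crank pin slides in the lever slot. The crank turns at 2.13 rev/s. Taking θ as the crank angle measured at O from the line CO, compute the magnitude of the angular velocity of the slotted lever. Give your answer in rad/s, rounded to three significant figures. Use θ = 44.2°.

3.27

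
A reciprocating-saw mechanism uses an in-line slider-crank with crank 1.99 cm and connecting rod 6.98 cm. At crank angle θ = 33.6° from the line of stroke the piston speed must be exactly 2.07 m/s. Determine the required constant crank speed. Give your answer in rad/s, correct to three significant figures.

152

For an in-line slider-crank, |v_piston| = rω|sinθ|·[1 + r cosθ/√(L² − r² sin²θ)].
With r = 0.0199 m, L = 0.0698 m, θ = 33.6°: the bracketed kinematic factor |dx/dθ| = 0.013661 m.
ω = v/|dx/dθ| = 2.07/0.013661 = 151.53 rad/s.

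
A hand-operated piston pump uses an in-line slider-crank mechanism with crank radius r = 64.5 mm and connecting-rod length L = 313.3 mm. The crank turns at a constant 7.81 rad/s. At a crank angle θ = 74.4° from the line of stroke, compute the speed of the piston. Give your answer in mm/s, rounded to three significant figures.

ω = 7.81 rad/s
For an in-line slider-crank, x = r cosθ + √(L² − r² sin²θ), so v = −rω sinθ·[1 + r cosθ/√(L² − r² sin²θ)].
With r = 0.0645 m, L = 0.3133 m, θ = 74.4°: √(L² − r² sin²θ) = 0.30708 m.
v = −0.0645·7.81·0.96316·[1 + 0.0645·0.26892/0.30708] = -0.51259 m/s.
|v| = 0.51259 m/s = 512.59 mm/s.

513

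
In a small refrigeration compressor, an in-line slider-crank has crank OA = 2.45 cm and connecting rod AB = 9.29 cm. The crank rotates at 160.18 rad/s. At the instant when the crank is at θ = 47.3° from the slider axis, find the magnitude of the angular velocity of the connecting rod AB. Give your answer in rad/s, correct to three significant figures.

29.2

ω = 160.2 rad/s
The rod makes angle φ with the slider axis where L sinφ = r sinθ; differentiating, L cosφ·φ̇ = r ω cosθ.
L cosφ = √(L² − r² sin²θ) = 0.091138 m.
|ω_rod| = r ω |cosθ| / √(L² − r² sin²θ) = 0.0245·160.2·0.67816/0.091138 = 29.201 rad/s.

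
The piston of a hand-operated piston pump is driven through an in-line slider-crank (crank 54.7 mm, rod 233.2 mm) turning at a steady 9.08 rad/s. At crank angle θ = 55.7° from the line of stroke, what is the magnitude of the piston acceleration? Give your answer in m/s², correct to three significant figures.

ω = 9.08 rad/s
x(θ) = r cosθ + √(L² − r² sin²θ); with ω constant, a = ω²·d²x/dθ².
d²x/dθ² = −r cosθ − r²(cos2θ)/√u − r⁴ sin²2θ/(4u^{3/2}),  u = L² − r² sin²θ = 0.0523403 m².
Substituting r = 0.0547 m, L = 0.2332 m, θ = 55.7°: d²x/dθ² = -0.026215 m.
a = ω²·d²x/dθ² = (9.08)²·(-0.026215) = -2.1613 m/s²;  |a| = 2.1613 m/s².

2.16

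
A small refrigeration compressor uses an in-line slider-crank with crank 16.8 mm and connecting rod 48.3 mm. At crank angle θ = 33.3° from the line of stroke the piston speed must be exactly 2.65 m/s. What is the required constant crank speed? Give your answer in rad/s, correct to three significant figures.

For an in-line slider-crank, |v_piston| = rω|sinθ|·[1 + r cosθ/√(L² − r² sin²θ)].
With r = 0.0168 m, L = 0.0483 m, θ = 33.3°: the bracketed kinematic factor |dx/dθ| = 0.011955 m.
ω = v/|dx/dθ| = 2.65/0.011955 = 221.66 rad/s.

222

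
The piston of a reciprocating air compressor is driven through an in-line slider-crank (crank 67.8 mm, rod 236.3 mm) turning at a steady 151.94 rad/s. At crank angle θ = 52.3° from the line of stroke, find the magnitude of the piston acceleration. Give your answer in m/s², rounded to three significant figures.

ω = 151.9 rad/s
x(θ) = r cosθ + √(L² − r² sin²θ); with ω constant, a = ω²·d²x/dθ².
d²x/dθ² = −r cosθ − r²(cos2θ)/√u − r⁴ sin²2θ/(4u^{3/2}),  u = L² − r² sin²θ = 0.0529599 m².
Substituting r = 0.0678 m, L = 0.2363 m, θ = 52.3°: d²x/dθ² = -0.036832 m.
a = ω²·d²x/dθ² = (151.9)²·(-0.036832) = -850.3 m/s²;  |a| = 850.3 m/s².

850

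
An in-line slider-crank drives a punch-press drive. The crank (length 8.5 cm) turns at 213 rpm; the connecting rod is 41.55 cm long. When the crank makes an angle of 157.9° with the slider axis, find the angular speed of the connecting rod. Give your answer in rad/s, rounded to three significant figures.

ω = 22.31 rad/s (converted from 213 rpm).
The rod makes angle φ with the slider axis where L sinφ = r sinθ; differentiating, L cosφ·φ̇ = r ω cosθ.
L cosφ = √(L² − r² sin²θ) = 0.41427 m.
|ω_rod| = r ω |cosθ| / √(L² − r² sin²θ) = 0.085·22.31·0.92653/0.41427 = 4.2404 rad/s.

4.24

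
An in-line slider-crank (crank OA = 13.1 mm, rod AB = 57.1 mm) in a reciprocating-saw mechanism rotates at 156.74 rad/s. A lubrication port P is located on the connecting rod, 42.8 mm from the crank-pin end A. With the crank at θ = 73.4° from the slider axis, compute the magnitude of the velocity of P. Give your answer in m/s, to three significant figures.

ω = 156.7 rad/s.  Crank-pin speed |V_A| = rω = 2.0533 m/s, perpendicular to OA.
Rod angle: sinφ = −(r/L) sinθ ⇒ φ = -12.701°; ω_rod = −rω cosθ/√(L²−r²sin²θ) = -10.531 rad/s.
V_P = V_A + ω_rod × AP, with AP = 0.0428 m along the rod.
Components: V_Px = −rω sinθ − a·ω_rod·sinφ = -2.0668 m/s;  V_Py = rω cosθ + a·ω_rod·cosφ = +0.14691 m/s.
|V_P| = √(V_Px² + V_Py²) = 2.072 m/s.

2.07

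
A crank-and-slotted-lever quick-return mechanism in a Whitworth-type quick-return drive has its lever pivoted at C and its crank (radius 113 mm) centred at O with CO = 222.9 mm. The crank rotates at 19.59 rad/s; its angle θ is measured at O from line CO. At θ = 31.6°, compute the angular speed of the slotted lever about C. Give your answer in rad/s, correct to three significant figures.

ω = 19.59 rad/s
Crank pin A relative to C: A = (d + r cosθ, r sinθ); lever angle φ = atan2(r sinθ, d + r cosθ).
Differentiating tanφ: φ̇ = rω(d cosθ + r)/(d² + r² + 2dr cosθ).
d² + r² + 2dr cosθ = |CA|² = 0.105359 m²;  d cosθ + r = +0.30285 m.
|ω_lever| = |0.113·19.59·+0.30285| / 0.105359 = 6.3631 rad/s.

6.36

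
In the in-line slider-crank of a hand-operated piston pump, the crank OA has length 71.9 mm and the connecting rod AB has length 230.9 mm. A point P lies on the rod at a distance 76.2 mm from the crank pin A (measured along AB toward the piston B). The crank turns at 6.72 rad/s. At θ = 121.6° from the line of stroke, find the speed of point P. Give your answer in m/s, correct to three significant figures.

0.424

ω = 6.72 rad/s.  Crank-pin speed |V_A| = rω = 0.48317 m/s, perpendicular to OA.
Rod angle: sinφ = −(r/L) sinθ ⇒ φ = -15.380°; ω_rod = −rω cosθ/√(L²−r²sin²θ) = +1.1372 rad/s.
V_P = V_A + ω_rod × AP, with AP = 0.0762 m along the rod.
Components: V_Px = −rω sinθ − a·ω_rod·sinφ = -0.38854 m/s;  V_Py = rω cosθ + a·ω_rod·cosφ = -0.16962 m/s.
|V_P| = √(V_Px² + V_Py²) = 0.42396 m/s.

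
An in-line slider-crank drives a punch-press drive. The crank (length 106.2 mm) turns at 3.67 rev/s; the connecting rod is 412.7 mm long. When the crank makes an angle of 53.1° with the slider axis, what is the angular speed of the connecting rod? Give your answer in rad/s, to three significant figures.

ω = 23.06 rad/s (converted from 3.67 rev/s).
The rod makes angle φ with the slider axis where L sinφ = r sinθ; differentiating, L cosφ·φ̇ = r ω cosθ.
L cosφ = √(L² − r² sin²θ) = 0.40387 m.
|ω_rod| = r ω |cosθ| / √(L² − r² sin²θ) = 0.1062·23.06·0.60042/0.40387 = 3.6407 rad/s.

3.64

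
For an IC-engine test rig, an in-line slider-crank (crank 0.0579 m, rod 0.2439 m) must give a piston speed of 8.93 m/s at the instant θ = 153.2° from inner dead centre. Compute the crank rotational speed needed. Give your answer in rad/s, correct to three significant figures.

435

For an in-line slider-crank, |v_piston| = rω|sinθ|·[1 + r cosθ/√(L² − r² sin²θ)].
With r = 0.0579 m, L = 0.2439 m, θ = 153.2°: the bracketed kinematic factor |dx/dθ| = 0.020542 m.
ω = v/|dx/dθ| = 8.93/0.020542 = 434.71 rad/s.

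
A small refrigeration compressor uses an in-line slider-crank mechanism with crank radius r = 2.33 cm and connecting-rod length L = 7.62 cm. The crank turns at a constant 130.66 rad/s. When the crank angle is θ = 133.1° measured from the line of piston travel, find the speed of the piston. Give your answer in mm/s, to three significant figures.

ω = 130.7 rad/s
For an in-line slider-crank, x = r cosθ + √(L² − r² sin²θ), so v = −rω sinθ·[1 + r cosθ/√(L² − r² sin²θ)].
With r = 0.0233 m, L = 0.0762 m, θ = 133.1°: √(L² − r² sin²θ) = 0.074277 m.
v = −0.0233·130.7·0.73016·[1 + 0.0233·-0.68327/0.074277] = -1.7464 m/s.
|v| = 1.7464 m/s = 1746.4 mm/s.

1750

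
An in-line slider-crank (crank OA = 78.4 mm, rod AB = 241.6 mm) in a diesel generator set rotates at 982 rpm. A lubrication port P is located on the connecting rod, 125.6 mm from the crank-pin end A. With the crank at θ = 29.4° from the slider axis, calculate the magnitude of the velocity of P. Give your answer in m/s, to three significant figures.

ω = 102.8 rad/s.  Crank-pin speed |V_A| = rω = 8.0622 m/s, perpendicular to OA.
Rod angle: sinφ = −(r/L) sinθ ⇒ φ = -9.166°; ω_rod = −rω cosθ/√(L²−r²sin²θ) = -29.449 rad/s.
V_P = V_A + ω_rod × AP, with AP = 0.1256 m along the rod.
Components: V_Px = −rω sinθ − a·ω_rod·sinφ = -4.547 m/s;  V_Py = rω cosθ + a·ω_rod·cosφ = +3.3724 m/s.
|V_P| = √(V_Px² + V_Py²) = 5.6611 m/s.

5.66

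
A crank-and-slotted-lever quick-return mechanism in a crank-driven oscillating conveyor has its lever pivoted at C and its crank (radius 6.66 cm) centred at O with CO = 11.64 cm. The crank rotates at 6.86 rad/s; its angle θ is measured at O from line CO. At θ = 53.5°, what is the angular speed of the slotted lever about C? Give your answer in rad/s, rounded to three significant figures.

2.28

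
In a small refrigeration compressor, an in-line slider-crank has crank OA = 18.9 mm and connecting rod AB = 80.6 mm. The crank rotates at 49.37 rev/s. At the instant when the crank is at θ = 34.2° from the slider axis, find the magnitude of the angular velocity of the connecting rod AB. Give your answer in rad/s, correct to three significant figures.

ω = 310.2 rad/s (converted from 49.37 rev/s).
The rod makes angle φ with the slider axis where L sinφ = r sinθ; differentiating, L cosφ·φ̇ = r ω cosθ.
L cosφ = √(L² − r² sin²θ) = 0.079897 m.
|ω_rod| = r ω |cosθ| / √(L² − r² sin²θ) = 0.0189·310.2·0.82708/0.079897 = 60.691 rad/s.

60.7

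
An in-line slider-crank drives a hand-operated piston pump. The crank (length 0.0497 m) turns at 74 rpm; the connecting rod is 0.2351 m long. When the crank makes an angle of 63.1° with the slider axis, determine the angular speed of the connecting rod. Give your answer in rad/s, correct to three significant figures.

ω = 7.749 rad/s (converted from 74 rpm).
The rod makes angle φ with the slider axis where L sinφ = r sinθ; differentiating, L cosφ·φ̇ = r ω cosθ.
L cosφ = √(L² − r² sin²θ) = 0.23088 m.
|ω_rod| = r ω |cosθ| / √(L² − r² sin²θ) = 0.0497·7.749·0.45243/0.23088 = 0.75471 rad/s.

0.755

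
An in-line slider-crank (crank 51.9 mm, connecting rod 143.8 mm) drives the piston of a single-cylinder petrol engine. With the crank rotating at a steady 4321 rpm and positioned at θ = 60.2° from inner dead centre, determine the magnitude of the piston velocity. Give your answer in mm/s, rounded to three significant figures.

24200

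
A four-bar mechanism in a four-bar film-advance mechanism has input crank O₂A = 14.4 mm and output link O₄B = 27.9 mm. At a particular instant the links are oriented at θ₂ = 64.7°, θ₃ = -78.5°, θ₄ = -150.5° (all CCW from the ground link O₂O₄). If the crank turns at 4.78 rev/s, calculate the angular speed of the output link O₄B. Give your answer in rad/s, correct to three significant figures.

ω₂ = 30.03 rad/s (from 4.78 rev/s).
Differentiating the loop-closure r₂e^{iθ₂}+r₃e^{iθ₃}=r₁+r₄e^{iθ₄} gives r₂ω₂e^{iθ₂}+r₃ω₃e^{iθ₃}=r₄ω₄e^{iθ₄}.
Eliminating the other unknown: ω₄ = r₂ω₂ sin(θ₂−θ₃) / [r₄ sin(θ₄−θ₃)].
Numerator sine = +0.59902; denominator sine = -0.95106.
Result = 0.0144·30.03·(+0.59902) / (0.0279·(-0.95106)) = -9.7635 rad/s; magnitude 9.7635 rad/s.

9.76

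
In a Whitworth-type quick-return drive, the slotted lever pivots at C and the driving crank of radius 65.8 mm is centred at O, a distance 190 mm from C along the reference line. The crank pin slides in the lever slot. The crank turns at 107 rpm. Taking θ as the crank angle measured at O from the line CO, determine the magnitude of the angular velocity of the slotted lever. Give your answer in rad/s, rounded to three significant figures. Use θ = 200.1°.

4.90

ω = 11.21 rad/s (from 107 rpm).
Crank pin A relative to C: A = (d + r cosθ, r sinθ); lever angle φ = atan2(r sinθ, d + r cosθ).
Differentiating tanφ: φ̇ = rω(d cosθ + r)/(d² + r² + 2dr cosθ).
d² + r² + 2dr cosθ = |CA|² = 0.0169485 m²;  d cosθ + r = -0.11263 m.
|ω_lever| = |0.0658·11.21·-0.11263| / 0.0169485 = 4.8995 rad/s.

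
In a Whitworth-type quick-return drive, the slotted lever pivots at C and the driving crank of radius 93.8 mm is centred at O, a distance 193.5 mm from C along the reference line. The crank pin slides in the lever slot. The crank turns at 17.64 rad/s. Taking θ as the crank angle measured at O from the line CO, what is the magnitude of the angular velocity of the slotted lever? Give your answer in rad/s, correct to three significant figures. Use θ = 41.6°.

ω = 17.64 rad/s
Crank pin A relative to C: A = (d + r cosθ, r sinθ); lever angle φ = atan2(r sinθ, d + r cosθ).
Differentiating tanφ: φ̇ = rω(d cosθ + r)/(d² + r² + 2dr cosθ).
d² + r² + 2dr cosθ = |CA|² = 0.0733862 m²;  d cosθ + r = +0.2385 m.
|ω_lever| = |0.0938·17.64·+0.2385| / 0.0733862 = 5.3774 rad/s.

5.38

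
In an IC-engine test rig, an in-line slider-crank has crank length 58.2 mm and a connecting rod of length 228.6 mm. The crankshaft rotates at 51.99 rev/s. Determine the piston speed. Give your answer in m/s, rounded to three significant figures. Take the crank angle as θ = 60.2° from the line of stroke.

ω = 2π·52 = 326.7 rad/s
For an in-line slider-crank, x = r cosθ + √(L² − r² sin²θ), so v = −rω sinθ·[1 + r cosθ/√(L² − r² sin²θ)].
With r = 0.0582 m, L = 0.2286 m, θ = 60.2°: √(L² − r² sin²θ) = 0.22295 m.
v = −0.0582·326.7·0.86777·[1 + 0.0582·0.49697/0.22295] = -18.638 m/s.
|v| = 18.638 m/s.

18.6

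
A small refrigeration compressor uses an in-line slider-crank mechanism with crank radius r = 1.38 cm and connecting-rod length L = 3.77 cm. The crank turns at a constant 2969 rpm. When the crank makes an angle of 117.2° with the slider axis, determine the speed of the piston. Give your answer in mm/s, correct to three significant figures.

ω = 2π·2969/60 = 310.9 rad/s
For an in-line slider-crank, x = r cosθ + √(L² − r² sin²θ), so v = −rω sinθ·[1 + r cosθ/√(L² − r² sin²θ)].
With r = 0.0138 m, L = 0.0377 m, θ = 117.2°: √(L² − r² sin²θ) = 0.035646 m.
v = −0.0138·310.9·0.88942·[1 + 0.0138·-0.45710/0.035646] = -3.1408 m/s.
|v| = 3.1408 m/s = 3140.8 mm/s.

3140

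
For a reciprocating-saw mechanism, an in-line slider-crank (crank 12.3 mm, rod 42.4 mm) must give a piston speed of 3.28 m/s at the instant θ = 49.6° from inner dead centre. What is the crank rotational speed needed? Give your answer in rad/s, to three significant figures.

294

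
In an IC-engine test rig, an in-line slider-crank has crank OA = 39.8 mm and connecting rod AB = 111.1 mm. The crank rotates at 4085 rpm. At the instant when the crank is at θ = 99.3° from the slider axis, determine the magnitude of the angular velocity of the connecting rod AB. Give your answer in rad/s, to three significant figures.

26.5

ω = 427.8 rad/s (converted from 4085 rpm).
The rod makes angle φ with the slider axis where L sinφ = r sinθ; differentiating, L cosφ·φ̇ = r ω cosθ.
L cosφ = √(L² − r² sin²θ) = 0.10393 m.
|ω_rod| = r ω |cosθ| / √(L² − r² sin²θ) = 0.0398·427.8·0.16160/0.10393 = 26.475 rad/s.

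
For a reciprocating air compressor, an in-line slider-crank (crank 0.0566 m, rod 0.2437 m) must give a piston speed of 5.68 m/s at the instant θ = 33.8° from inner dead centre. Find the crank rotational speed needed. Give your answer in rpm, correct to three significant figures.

1440

For an in-line slider-crank, |v_piston| = rω|sinθ|·[1 + r cosθ/√(L² − r² sin²θ)].
With r = 0.0566 m, L = 0.2437 m, θ = 33.8°: the bracketed kinematic factor |dx/dθ| = 0.037615 m.
ω = v/|dx/dθ| = 5.68/0.037615 = 151.01 rad/s.
N = 60ω/(2π) = 1442 rpm.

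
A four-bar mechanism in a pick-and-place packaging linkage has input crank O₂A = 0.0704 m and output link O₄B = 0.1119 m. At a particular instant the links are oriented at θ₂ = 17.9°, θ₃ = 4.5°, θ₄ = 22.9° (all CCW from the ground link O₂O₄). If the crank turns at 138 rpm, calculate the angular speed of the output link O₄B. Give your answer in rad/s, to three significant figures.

ω₂ = 14.45 rad/s (from 138 rpm).
Differentiating the loop-closure r₂e^{iθ₂}+r₃e^{iθ₃}=r₁+r₄e^{iθ₄} gives r₂ω₂e^{iθ₂}+r₃ω₃e^{iθ₃}=r₄ω₄e^{iθ₄}.
Eliminating the other unknown: ω₄ = r₂ω₂ sin(θ₂−θ₃) / [r₄ sin(θ₄−θ₃)].
Numerator sine = +0.23175; denominator sine = +0.31565.
Result = 0.0704·14.45·(+0.23175) / (0.1119·(+0.31565)) = +6.6752 rad/s; magnitude 6.6752 rad/s.

6.68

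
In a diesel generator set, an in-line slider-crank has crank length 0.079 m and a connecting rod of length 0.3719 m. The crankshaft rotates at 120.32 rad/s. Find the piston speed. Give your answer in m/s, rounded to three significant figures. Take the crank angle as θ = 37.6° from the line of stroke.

6.78

ω = 120.3 rad/s
For an in-line slider-crank, x = r cosθ + √(L² − r² sin²θ), so v = −rω sinθ·[1 + r cosθ/√(L² − r² sin²θ)].
With r = 0.079 m, L = 0.3719 m, θ = 37.6°: √(L² − r² sin²θ) = 0.36876 m.
v = −0.079·120.3·0.61015·[1 + 0.079·0.79229/0.36876] = -6.784 m/s.
|v| = 6.784 m/s.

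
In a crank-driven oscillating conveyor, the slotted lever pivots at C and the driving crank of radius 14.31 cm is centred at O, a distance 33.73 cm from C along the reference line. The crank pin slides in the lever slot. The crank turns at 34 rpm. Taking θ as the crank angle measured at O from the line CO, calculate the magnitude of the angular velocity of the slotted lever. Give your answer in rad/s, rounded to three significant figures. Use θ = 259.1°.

0.348

ω = 3.56 rad/s (from 34 rpm).
Crank pin A relative to C: A = (d + r cosθ, r sinθ); lever angle φ = atan2(r sinθ, d + r cosθ).
Differentiating tanφ: φ̇ = rω(d cosθ + r)/(d² + r² + 2dr cosθ).
d² + r² + 2dr cosθ = |CA|² = 0.115995 m²;  d cosθ + r = +0.079318 m.
|ω_lever| = |0.1431·3.56·+0.079318| / 0.115995 = 0.3484 rad/s.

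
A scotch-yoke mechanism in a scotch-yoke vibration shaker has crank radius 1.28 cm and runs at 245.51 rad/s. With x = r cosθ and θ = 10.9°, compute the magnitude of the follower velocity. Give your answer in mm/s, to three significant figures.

594

ω = 245.5 rad/s
x = r cosθ ⇒ ẋ = −rω sinθ.
|v| = rω|sinθ| = 0.0128·245.5·|sin 10.9°| = 0.59424 m/s = 594.24 mm/s.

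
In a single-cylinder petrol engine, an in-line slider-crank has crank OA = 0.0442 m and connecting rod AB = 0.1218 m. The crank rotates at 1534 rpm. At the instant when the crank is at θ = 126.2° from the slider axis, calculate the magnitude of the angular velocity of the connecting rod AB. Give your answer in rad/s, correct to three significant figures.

ω = 160.6 rad/s (converted from 1534 rpm).
The rod makes angle φ with the slider axis where L sinφ = r sinθ; differentiating, L cosφ·φ̇ = r ω cosθ.
L cosφ = √(L² − r² sin²θ) = 0.11646 m.
|ω_rod| = r ω |cosθ| / √(L² − r² sin²θ) = 0.0442·160.6·0.59061/0.11646 = 36.008 rad/s.

36.0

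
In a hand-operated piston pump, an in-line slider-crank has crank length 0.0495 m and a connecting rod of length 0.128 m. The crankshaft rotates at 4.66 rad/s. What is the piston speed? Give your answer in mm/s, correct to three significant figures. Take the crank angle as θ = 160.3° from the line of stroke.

ω = 4.66 rad/s
For an in-line slider-crank, x = r cosθ + √(L² − r² sin²θ), so v = −rω sinθ·[1 + r cosθ/√(L² − r² sin²θ)].
With r = 0.0495 m, L = 0.128 m, θ = 160.3°: √(L² − r² sin²θ) = 0.12691 m.
v = −0.0495·4.66·0.33710·[1 + 0.0495·-0.94147/0.12691] = -0.049204 m/s.
|v| = 0.049204 m/s = 49.204 mm/s.

49.2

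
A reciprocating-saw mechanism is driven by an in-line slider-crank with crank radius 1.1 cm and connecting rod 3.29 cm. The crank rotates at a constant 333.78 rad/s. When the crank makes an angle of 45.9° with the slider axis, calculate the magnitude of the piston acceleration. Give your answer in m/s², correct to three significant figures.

852

ω = 333.8 rad/s
x(θ) = r cosθ + √(L² − r² sin²θ); with ω constant, a = ω²·d²x/dθ².
d²x/dθ² = −r cosθ − r²(cos2θ)/√u − r⁴ sin²2θ/(4u^{3/2}),  u = L² − r² sin²θ = 0.00102001 m².
Substituting r = 0.011 m, L = 0.0329 m, θ = 45.9°: d²x/dθ² = -0.0076483 m.
a = ω²·d²x/dθ² = (333.8)²·(-0.0076483) = -852.09 m/s²;  |a| = 852.09 m/s².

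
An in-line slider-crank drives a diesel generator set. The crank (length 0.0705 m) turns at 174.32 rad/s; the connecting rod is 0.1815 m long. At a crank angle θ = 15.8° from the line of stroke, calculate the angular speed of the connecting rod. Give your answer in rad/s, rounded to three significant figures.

ω = 174.3 rad/s
The rod makes angle φ with the slider axis where L sinφ = r sinθ; differentiating, L cosφ·φ̇ = r ω cosθ.
L cosφ = √(L² − r² sin²θ) = 0.18048 m.
|ω_rod| = r ω |cosθ| / √(L² − r² sin²θ) = 0.0705·174.3·0.96222/0.18048 = 65.52 rad/s.

65.5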